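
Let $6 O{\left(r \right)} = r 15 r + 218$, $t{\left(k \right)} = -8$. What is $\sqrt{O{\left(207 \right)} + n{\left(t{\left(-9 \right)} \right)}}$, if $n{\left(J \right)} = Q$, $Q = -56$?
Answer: $\frac{\sqrt{3855702}}{6} \approx 327.27$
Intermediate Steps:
$n{\left(J \right)} = -56$
$O{\left(r \right)} = \frac{109}{3} + \frac{5 r^{2}}{2}$ ($O{\left(r \right)} = \frac{r 15 r + 218}{6} = \frac{15 r r + 218}{6} = \frac{15 r^{2} + 218}{6} = \frac{218 + 15 r^{2}}{6} = \frac{109}{3} + \frac{5 r^{2}}{2}$)
$\sqrt{O{\left(207 \right)} + n{\left(t{\left(-9 \right)} \right)}} = \sqrt{\left(\frac{109}{3} + \frac{5 \cdot 207^{2}}{2}\right) - 56} = \sqrt{\left(\frac{109}{3} + \frac{5}{2} \cdot 42849\right) - 56} = \sqrt{\left(\frac{109}{3} + \frac{214245}{2}\right) - 56} = \sqrt{\frac{642953}{6} - 56} = \sqrt{\frac{642617}{6}} = \frac{\sqrt{3855702}}{6}$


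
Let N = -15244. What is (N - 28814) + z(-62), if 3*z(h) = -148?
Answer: -132322/3 ≈ -44107.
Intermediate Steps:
z(h) = -148/3 (z(h) = (⅓)*(-148) = -148/3)
(N - 28814) + z(-62) = (-15244 - 28814) - 148/3 = -44058 - 148/3 = -132322/3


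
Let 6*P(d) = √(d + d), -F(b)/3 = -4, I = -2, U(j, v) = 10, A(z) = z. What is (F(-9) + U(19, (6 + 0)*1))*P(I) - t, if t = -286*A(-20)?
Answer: -5720 + 22*I/3 ≈ -5720.0 + 7.3333*I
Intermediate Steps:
F(b) = 12 (F(b) = -3*(-4) = 12)
P(d) = √2*√d/6 (P(d) = √(d + d)/6 = √(2*d)/6 = (√2*√d)/6 = √2*√d/6)
t = 5720 (t = -286*(-20) = 5720)
(F(-9) + U(19, (6 + 0)*1))*P(I) - t = (12 + 10)*(√2*√(-2)/6) - 1*5720 = 22*(√2*(I*√2)/6) - 5720 = 22*(I/3) - 5720 = 22*I/3 - 5720 = -5720 + 22*I/3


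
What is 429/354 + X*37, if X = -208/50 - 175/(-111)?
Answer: -835217/8850 ≈ -94.375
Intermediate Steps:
X = -7169/2775 (X = -208*1/50 - 175*(-1/111) = -104/25 + 175/111 = -7169/2775 ≈ -2.5834)
429/354 + X*37 = 429/354 - 7169/2775*37 = 429*(1/354) - 7169/75 = 143/118 - 7169/75 = -835217/8850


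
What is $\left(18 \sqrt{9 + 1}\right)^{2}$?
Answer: $3240$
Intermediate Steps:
$\left(18 \sqrt{9 + 1}\right)^{2} = \left(18 \sqrt{10}\right)^{2} = 3240$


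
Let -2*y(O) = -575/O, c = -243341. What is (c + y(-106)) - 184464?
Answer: -90695235/212 ≈ -4.2781e+5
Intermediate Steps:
y(O) = 575/(2*O) (y(O) = -(-575)/(2*O) = 575/(2*O))
(c + y(-106)) - 184464 = (-243341 + (575/2)/(-106)) - 184464 = (-243341 + (575/2)*(-1/106)) - 184464 = (-243341 - 575/212) - 184464 = -51588867/212 - 184464 = -90695235/212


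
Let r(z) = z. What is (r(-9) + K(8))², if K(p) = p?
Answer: 1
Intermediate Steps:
(r(-9) + K(8))² = (-9 + 8)² = (-1)² = 1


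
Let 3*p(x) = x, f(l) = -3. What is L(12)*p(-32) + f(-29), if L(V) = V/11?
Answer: -161/11 ≈ -14.636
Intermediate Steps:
p(x) = x/3
L(V) = V/11 (L(V) = V*(1/11) = V/11)
L(12)*p(-32) + f(-29) = ((1/11)*12)*((⅓)*(-32)) - 3 = (12/11)*(-32/3) - 3 = -128/11 - 3 = -161/11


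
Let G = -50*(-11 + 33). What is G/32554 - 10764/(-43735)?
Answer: 151151378/711874595 ≈ 0.21233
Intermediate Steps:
G = -1100 (G = -50*22 = -1100)
G/32554 - 10764/(-43735) = -1100/32554 - 10764/(-43735) = -1100*1/32554 - 10764*(-1/43735) = -550/16277 + 10764/43735 = 151151378/711874595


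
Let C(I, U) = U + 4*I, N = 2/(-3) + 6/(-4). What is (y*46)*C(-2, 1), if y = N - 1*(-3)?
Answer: -805/3 ≈ -268.33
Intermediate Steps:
N = -13/6 (N = 2*(-1/3) + 6*(-1/4) = -2/3 - 3/2 = -13/6 ≈ -2.1667)
y = 5/6 (y = -13/6 - 1*(-3) = -13/6 + 3 = 5/6 ≈ 0.83333)
(y*46)*C(-2, 1) = ((5/6)*46)*(1 + 4*(-2)) = 115*(1 - 8)/3 = (115/3)*(-7) = -805/3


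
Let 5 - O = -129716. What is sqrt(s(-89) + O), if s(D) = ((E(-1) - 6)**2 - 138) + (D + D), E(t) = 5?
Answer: sqrt(129406) ≈ 359.73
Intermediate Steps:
O = 129721 (O = 5 - 1*(-129716) = 5 + 129716 = 129721)
s(D) = -137 + 2*D (s(D) = ((5 - 6)**2 - 138) + (D + D) = ((-1)**2 - 138) + 2*D = (1 - 138) + 2*D = -137 + 2*D)
sqrt(s(-89) + O) = sqrt((-137 + 2*(-89)) + 129721) = sqrt((-137 - 178) + 129721) = sqrt(-315 + 129721) = sqrt(129406)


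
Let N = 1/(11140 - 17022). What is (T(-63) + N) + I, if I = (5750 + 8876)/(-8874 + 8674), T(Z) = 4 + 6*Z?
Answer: -131500983/294100 ≈ -447.13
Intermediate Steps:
N = -1/5882 (N = 1/(-5882) = -1/5882 ≈ -0.00017001)
I = -7313/100 (I = 14626/(-200) = 14626*(-1/200) = -7313/100 ≈ -73.130)
(T(-63) + N) + I = ((4 + 6*(-63)) - 1/5882) - 7313/100 = ((4 - 378) - 1/5882) - 7313/100 = (-374 - 1/5882) - 7313/100 = -2199869/5882 - 7313/100 = -131500983/294100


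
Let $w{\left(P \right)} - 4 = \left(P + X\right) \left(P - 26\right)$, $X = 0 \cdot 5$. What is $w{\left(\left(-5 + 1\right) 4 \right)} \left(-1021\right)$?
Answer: $-690196$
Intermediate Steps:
$X = 0$
$w{\left(P \right)} = 4 + P \left(-26 + P\right)$ ($w{\left(P \right)} = 4 + \left(P + 0\right) \left(P - 26\right) = 4 + P \left(-26 + P\right)$)
$w{\left(\left(-5 + 1\right) 4 \right)} \left(-1021\right) = \left(4 + \left(\left(-5 + 1\right) 4\right)^{2} - 26 \left(-5 + 1\right) 4\right) \left(-1021\right) = \left(4 + \left(\left(-4\right) 4\right)^{2} - 26 \left(\left(-4\right) 4\right)\right) \left(-1021\right) = \left(4 + \left(-16\right)^{2} - -416\right) \left(-1021\right) = \left(4 + 256 + 416\right) \left(-1021\right) = 676 \left(-1021\right) = -690196$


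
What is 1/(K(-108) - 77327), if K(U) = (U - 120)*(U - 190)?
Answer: -1/9383 ≈ -0.00010658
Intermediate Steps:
K(U) = (-190 + U)*(-120 + U) (K(U) = (-120 + U)*(-190 + U) = (-190 + U)*(-120 + U))
1/(K(-108) - 77327) = 1/((22800 + (-108)² - 310*(-108)) - 77327) = 1/((22800 + 11664 + 33480) - 77327) = 1/(67944 - 77327) = 1/(-9383) = -1/9383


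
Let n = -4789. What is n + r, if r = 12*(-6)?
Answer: -4861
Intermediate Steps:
r = -72
n + r = -4789 - 72 = -4861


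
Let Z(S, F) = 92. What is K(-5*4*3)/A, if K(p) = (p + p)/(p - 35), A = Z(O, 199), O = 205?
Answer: 6/437 ≈ 0.013730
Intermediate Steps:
A = 92
K(p) = 2*p/(-35 + p) (K(p) = (2*p)/(-35 + p) = 2*p/(-35 + p))
K(-5*4*3)/A = (2*(-5*4*3)/(-35 - 5*4*3))/92 = (2*(-20*3)/(-35 - 20*3))*(1/92) = (2*(-60)/(-35 - 60))*(1/92) = (2*(-60)/(-95))*(1/92) = (2*(-60)*(-1/95))*(1/92) = (24/19)*(1/92) = 6/437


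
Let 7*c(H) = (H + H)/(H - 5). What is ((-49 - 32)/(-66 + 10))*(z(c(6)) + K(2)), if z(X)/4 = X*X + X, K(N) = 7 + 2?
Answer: 109593/2744 ≈ 39.939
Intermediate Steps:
c(H) = 2*H/(7*(-5 + H)) (c(H) = ((H + H)/(H - 5))/7 = ((2*H)/(-5 + H))/7 = (2*H/(-5 + H))/7 = 2*H/(7*(-5 + H)))
K(N) = 9
z(X) = 4*X + 4*X² (z(X) = 4*(X*X + X) = 4*(X² + X) = 4*(X + X²) = 4*X + 4*X²)
((-49 - 32)/(-66 + 10))*(z(c(6)) + K(2)) = ((-49 - 32)/(-66 + 10))*(4*((2/7)*6/(-5 + 6))*(1 + (2/7)*6/(-5 + 6)) + 9) = (-81/(-56))*(4*((2/7)*6/1)*(1 + (2/7)*6/1) + 9) = (-81*(-1/56))*(4*((2/7)*6*1)*(1 + (2/7)*6*1) + 9) = 81*(4*(12/7)*(1 + 12/7) + 9)/56 = 81*(4*(12/7)*(19/7) + 9)/56 = 81*(912/49 + 9)/56 = (81/56)*(1353/49) = 109593/2744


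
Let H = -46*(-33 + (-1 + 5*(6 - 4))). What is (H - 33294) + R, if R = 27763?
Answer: -4427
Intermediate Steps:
H = 1104 (H = -46*(-33 + (-1 + 5*2)) = -46*(-33 + (-1 + 10)) = -46*(-33 + 9) = -46*(-24) = -1*(-1104) = 1104)
(H - 33294) + R = (1104 - 33294) + 27763 = -32190 + 27763 = -4427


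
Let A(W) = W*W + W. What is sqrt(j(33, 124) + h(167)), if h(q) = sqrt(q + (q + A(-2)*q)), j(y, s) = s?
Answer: sqrt(124 + 2*sqrt(167)) ≈ 12.241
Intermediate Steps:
A(W) = W + W**2 (A(W) = W**2 + W = W + W**2)
h(q) = 2*sqrt(q) (h(q) = sqrt(q + (q + (-2*(1 - 2))*q)) = sqrt(q + (q + (-2*(-1))*q)) = sqrt(q + (q + 2*q)) = sqrt(q + 3*q) = sqrt(4*q) = 2*sqrt(q))
sqrt(j(33, 124) + h(167)) = sqrt(124 + 2*sqrt(167))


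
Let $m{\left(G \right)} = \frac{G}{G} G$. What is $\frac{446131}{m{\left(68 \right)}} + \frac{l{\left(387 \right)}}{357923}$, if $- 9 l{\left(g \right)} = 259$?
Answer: $\frac{84536758565}{12885228} \approx 6560.8$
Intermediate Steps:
$l{\left(g \right)} = - \frac{259}{9}$ ($l{\left(g \right)} = \left(- \frac{1}{9}\right) 259 = - \frac{259}{9}$)
$m{\left(G \right)} = G$ ($m{\left(G \right)} = 1 G = G$)
$\frac{446131}{m{\left(68 \right)}} + \frac{l{\left(387 \right)}}{357923} = \frac{446131}{68} - \frac{259}{9 \cdot 357923} = 446131 \cdot \frac{1}{68} - \frac{259}{3221307} = \frac{26243}{4} - \frac{259}{3221307} = \frac{84536758565}{12885228}$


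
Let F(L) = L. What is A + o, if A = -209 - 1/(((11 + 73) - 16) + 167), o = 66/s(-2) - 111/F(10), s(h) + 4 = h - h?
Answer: -55602/235 ≈ -236.60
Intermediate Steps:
s(h) = -4 (s(h) = -4 + (h - h) = -4 + 0 = -4)
o = -138/5 (o = 66/(-4) - 111/10 = 66*(-1/4) - 111*1/10 = -33/2 - 111/10 = -138/5 ≈ -27.600)
A = -49116/235 (A = -209 - 1/((84 - 16) + 167) = -209 - 1/(68 + 167) = -209 - 1/235 = -49116/235 ≈ -209.00)
A + o = -49116/235 - 138/5 = -55602/235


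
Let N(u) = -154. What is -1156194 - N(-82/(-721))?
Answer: -1156040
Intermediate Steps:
-1156194 - N(-82/(-721)) = -1156194 - 1*(-154) = -1156194 + 154 = -1156040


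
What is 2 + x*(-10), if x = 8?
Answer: -78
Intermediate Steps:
2 + x*(-10) = 2 + 8*(-10) = 2 - 80 = -78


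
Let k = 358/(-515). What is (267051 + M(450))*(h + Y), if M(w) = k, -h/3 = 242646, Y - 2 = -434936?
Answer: -159930840884904/515 ≈ -3.1055e+11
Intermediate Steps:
Y = -434934 (Y = 2 - 434936 = -434934)
k = -358/515 (k = 358*(-1/515) = -358/515 ≈ -0.69515)
h = -727938 (h = -3*242646 = -727938)
M(w) = -358/515
(267051 + M(450))*(h + Y) = (267051 - 358/515)*(-727938 - 434934) = (137530907/515)*(-1162872) = -159930840884904/515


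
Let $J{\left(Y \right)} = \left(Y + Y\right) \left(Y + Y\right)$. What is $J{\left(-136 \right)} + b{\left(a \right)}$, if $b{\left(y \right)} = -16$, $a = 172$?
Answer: $73968$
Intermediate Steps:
$J{\left(Y \right)} = 4 Y^{2}$ ($J{\left(Y \right)} = 2 Y 2 Y = 4 Y^{2}$)
$J{\left(-136 \right)} + b{\left(a \right)} = 4 \left(-136\right)^{2} - 16 = 4 \cdot 18496 - 16 = 73984 - 16 = 73968$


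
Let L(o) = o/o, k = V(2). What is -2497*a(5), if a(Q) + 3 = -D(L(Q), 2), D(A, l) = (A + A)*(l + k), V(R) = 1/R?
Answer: 19976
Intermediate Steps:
k = ½ (k = 1/2 = ½ ≈ 0.50000)
L(o) = 1
D(A, l) = 2*A*(½ + l) (D(A, l) = (A + A)*(l + ½) = (2*A)*(½ + l) = 2*A*(½ + l))
a(Q) = -8 (a(Q) = -3 - (1 + 2*2) = -3 - (1 + 4) = -3 - 5 = -8)
-2497*a(5) = -2497*(-8) = 19976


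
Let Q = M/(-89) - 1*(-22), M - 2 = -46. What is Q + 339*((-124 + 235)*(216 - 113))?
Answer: 344947045/89 ≈ 3.8758e+6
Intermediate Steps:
M = -44 (M = 2 - 46 = -44)
Q = 2002/89 (Q = -44/(-89) - 1*(-22) = -44*(-1/89) + 22 = 44/89 + 22 = 2002/89 ≈ 22.494)
Q + 339*((-124 + 235)*(216 - 113)) = 2002/89 + 339*((-124 + 235)*(216 - 113)) = 2002/89 + 339*(111*103) = 2002/89 + 339*11433 = 2002/89 + 3875787 = 344947045/89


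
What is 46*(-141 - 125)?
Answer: -12236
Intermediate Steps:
46*(-141 - 125) = 46*(-266) = -12236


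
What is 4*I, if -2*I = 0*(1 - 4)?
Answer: 0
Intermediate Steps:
I = 0 (I = -0*(1 - 4) = -0*(-3) = -½*0 = 0)
4*I = 4*0 = 0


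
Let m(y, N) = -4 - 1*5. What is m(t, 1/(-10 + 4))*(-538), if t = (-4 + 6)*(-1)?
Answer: 4842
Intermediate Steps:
t = -2 (t = 2*(-1) = -2)
m(y, N) = -9 (m(y, N) = -4 - 5 = -9)
m(t, 1/(-10 + 4))*(-538) = -9*(-538) = 4842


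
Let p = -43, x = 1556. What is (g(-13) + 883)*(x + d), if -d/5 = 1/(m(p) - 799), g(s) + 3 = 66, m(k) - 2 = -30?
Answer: 1217328882/827 ≈ 1.4720e+6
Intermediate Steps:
m(k) = -28 (m(k) = 2 - 30 = -28)
g(s) = 63 (g(s) = -3 + 66 = 63)
d = 5/827 (d = -5/(-28 - 799) = -5/(-827) = -5*(-1/827) = 5/827 ≈ 0.0060460)
(g(-13) + 883)*(x + d) = (63 + 883)*(1556 + 5/827) = 946*(1286817/827) = 1217328882/827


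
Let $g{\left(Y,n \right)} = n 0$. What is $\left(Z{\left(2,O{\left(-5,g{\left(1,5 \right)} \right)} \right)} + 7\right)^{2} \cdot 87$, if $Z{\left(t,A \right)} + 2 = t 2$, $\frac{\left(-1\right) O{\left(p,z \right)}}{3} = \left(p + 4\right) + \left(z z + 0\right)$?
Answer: $7047$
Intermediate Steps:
$g{\left(Y,n \right)} = 0$
$O{\left(p,z \right)} = -12 - 3 p - 3 z^{2}$ ($O{\left(p,z \right)} = - 3 \left(\left(p + 4\right) + \left(z z + 0\right)\right) = - 3 \left(\left(4 + p\right) + \left(z^{2} + 0\right)\right) = - 3 \left(\left(4 + p\right) + z^{2}\right) = - 3 \left(4 + p + z^{2}\right) = -12 - 3 p - 3 z^{2}$)
$Z{\left(t,A \right)} = -2 + 2 t$ ($Z{\left(t,A \right)} = -2 + t 2 = -2 + 2 t$)
$\left(Z{\left(2,O{\left(-5,g{\left(1,5 \right)} \right)} \right)} + 7\right)^{2} \cdot 87 = \left(\left(-2 + 2 \cdot 2\right) + 7\right)^{2} \cdot 87 = \left(\left(-2 + 4\right) + 7\right)^{2} \cdot 87 = \left(2 + 7\right)^{2} \cdot 87 = 9^{2} \cdot 87 = 81 \cdot 87 = 7047$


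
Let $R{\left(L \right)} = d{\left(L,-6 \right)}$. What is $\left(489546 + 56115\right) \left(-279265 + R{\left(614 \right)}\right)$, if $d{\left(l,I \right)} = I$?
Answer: $-152387293131$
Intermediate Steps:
$R{\left(L \right)} = -6$
$\left(489546 + 56115\right) \left(-279265 + R{\left(614 \right)}\right) = \left(489546 + 56115\right) \left(-279265 - 6\right) = 545661 \left(-279271\right) = -152387293131$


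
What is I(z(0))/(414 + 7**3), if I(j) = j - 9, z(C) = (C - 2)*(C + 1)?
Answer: -11/757 ≈ -0.014531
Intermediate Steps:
z(C) = (1 + C)*(-2 + C) (z(C) = (-2 + C)*(1 + C) = (1 + C)*(-2 + C))
I(j) = -9 + j
I(z(0))/(414 + 7**3) = (-9 + (-2 + 0**2 - 1*0))/(414 + 7**3) = (-9 + (-2 + 0 + 0))/(414 + 343) = (-9 - 2)/757 = -11*1/757 = -11/757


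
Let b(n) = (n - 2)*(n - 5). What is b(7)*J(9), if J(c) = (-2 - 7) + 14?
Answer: 50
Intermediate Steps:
b(n) = (-5 + n)*(-2 + n) (b(n) = (-2 + n)*(-5 + n) = (-5 + n)*(-2 + n))
J(c) = 5 (J(c) = -9 + 14 = 5)
b(7)*J(9) = (10 + 7**2 - 7*7)*5 = (10 + 49 - 49)*5 = 10*5 = 50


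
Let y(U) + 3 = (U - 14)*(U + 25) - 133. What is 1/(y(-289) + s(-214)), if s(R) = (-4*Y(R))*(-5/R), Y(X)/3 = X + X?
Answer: 1/79976 ≈ 1.2504e-5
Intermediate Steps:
y(U) = -136 + (-14 + U)*(25 + U) (y(U) = -3 + ((U - 14)*(U + 25) - 133) = -3 + ((-14 + U)*(25 + U) - 133) = -3 + (-133 + (-14 + U)*(25 + U)) = -136 + (-14 + U)*(25 + U))
Y(X) = 6*X (Y(X) = 3*(X + X) = 3*(2*X) = 6*X)
s(R) = 120 (s(R) = (-24*R)*(-5/R) = 120)
1/(y(-289) + s(-214)) = 1/((-486 + (-289)² + 11*(-289)) + 120) = 1/((-486 + 83521 - 3179) + 120) = 1/(79856 + 120) = 1/79976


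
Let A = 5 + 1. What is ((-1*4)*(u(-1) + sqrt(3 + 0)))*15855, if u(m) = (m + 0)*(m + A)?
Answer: 317100 - 63420*sqrt(3) ≈ 2.0725e+5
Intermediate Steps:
A = 6
u(m) = m*(6 + m) (u(m) = (m + 0)*(m + 6) = m*(6 + m))
((-1*4)*(u(-1) + sqrt(3 + 0)))*15855 = ((-1*4)*(-(6 - 1) + sqrt(3 + 0)))*15855 = -4*(-1*5 + sqrt(3))*15855 = -4*(-5 + sqrt(3))*15855 = (20 - 4*sqrt(3))*15855 = 317100 - 63420*sqrt(3)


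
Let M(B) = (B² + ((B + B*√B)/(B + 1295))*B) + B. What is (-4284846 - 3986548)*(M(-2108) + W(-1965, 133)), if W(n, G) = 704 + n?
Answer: -29822644823712374/813 + 73510591495232*I*√527/813 ≈ -3.6682e+13 + 2.0757e+12*I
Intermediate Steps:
M(B) = B + B² + B*(B + B^(3/2))/(1295 + B) (M(B) = (B² + ((B + B^(3/2))/(1295 + B))*B) + B = (B² + B*(B + B^(3/2))/(1295 + B)) + B = B + B² + B*(B + B^(3/2))/(1295 + B))
(-4284846 - 3986548)*(M(-2108) + W(-1965, 133)) = (-4284846 - 3986548)*(((-2108)³ + (-2108)^(5/2) + 1295*(-2108) + 1297*(-2108)²)/(1295 - 2108) + (704 - 1965)) = -8271394*((-9367243712 + 8887328*I*√527 - 2729860 + 1297*4443664)/(-813) - 1261) = -8271394*(-(-9367243712 + 8887328*I*√527 - 2729860 + 5763432208)/813 - 1261) = -8271394*(-(-3606541364 + 8887328*I*√527)/813 - 1261) = -8271394*((3606541364/813 - 8887328*I*√527/813) - 1261) = -8271394*(3605516171/813 - 8887328*I*√527/813) = -29822644823712374/813 + 73510591495232*I*√527/813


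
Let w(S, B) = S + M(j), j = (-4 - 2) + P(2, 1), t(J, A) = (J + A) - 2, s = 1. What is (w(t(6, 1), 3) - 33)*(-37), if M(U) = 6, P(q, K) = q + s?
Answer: 814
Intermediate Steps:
P(q, K) = 1 + q (P(q, K) = q + 1 = 1 + q)
t(J, A) = -2 + A + J (t(J, A) = (A + J) - 2 = -2 + A + J)
j = -3 (j = (-4 - 2) + (1 + 2) = -6 + 3 = -3)
w(S, B) = 6 + S (w(S, B) = S + 6 = 6 + S)
(w(t(6, 1), 3) - 33)*(-37) = ((6 + (-2 + 1 + 6)) - 33)*(-37) = ((6 + 5) - 33)*(-37) = (11 - 33)*(-37) = -22*(-37) = 814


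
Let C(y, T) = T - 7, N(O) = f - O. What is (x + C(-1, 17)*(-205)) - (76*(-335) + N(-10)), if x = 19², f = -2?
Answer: 23763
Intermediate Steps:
x = 361
N(O) = -2 - O
C(y, T) = -7 + T
(x + C(-1, 17)*(-205)) - (76*(-335) + N(-10)) = (361 + (-7 + 17)*(-205)) - (76*(-335) + (-2 - 1*(-10))) = (361 + 10*(-205)) - (-25460 + (-2 + 10)) = (361 - 2050) - (-25460 + 8) = -1689 - 1*(-25452) = -1689 + 25452 = 23763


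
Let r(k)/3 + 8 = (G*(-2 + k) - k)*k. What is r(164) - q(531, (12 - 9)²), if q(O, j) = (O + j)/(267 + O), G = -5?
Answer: -63737946/133 ≈ -4.7923e+5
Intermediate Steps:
q(O, j) = (O + j)/(267 + O)
r(k) = -24 + 3*k*(10 - 6*k) (r(k) = -24 + 3*((-5*(-2 + k) - k)*k) = -24 + 3*(((10 - 5*k) - k)*k) = -24 + 3*((10 - 6*k)*k) = -24 + 3*(k*(10 - 6*k)) = -24 + 3*k*(10 - 6*k))
r(164) - q(531, (12 - 9)²) = (-24 - 18*164² + 30*164) - (531 + (12 - 9)²)/(267 + 531) = (-24 - 18*26896 + 4920) - (531 + 3²)/798 = (-24 - 484128 + 4920) - (531 + 9)/798 = -479232 - 540/798 = -479232 - 1*90/133 = -479232 - 90/133 = -63737946/133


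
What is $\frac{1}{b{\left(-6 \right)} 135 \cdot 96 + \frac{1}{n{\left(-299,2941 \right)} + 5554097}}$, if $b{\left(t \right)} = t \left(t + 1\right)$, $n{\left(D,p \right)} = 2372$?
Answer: $\frac{5556469}{2160355147201} \approx 2.572 \cdot 10^{-6}$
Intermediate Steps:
$b{\left(t \right)} = t \left(1 + t\right)$
$\frac{1}{b{\left(-6 \right)} 135 \cdot 96 + \frac{1}{n{\left(-299,2941 \right)} + 5554097}} = \frac{1}{- 6 \left(1 - 6\right) 135 \cdot 96 + \frac{1}{2372 + 5554097}} = \frac{1}{\left(-6\right) \left(-5\right) 135 \cdot 96 + \frac{1}{5556469}} = \frac{1}{30 \cdot 135 \cdot 96 + \frac{1}{5556469}} = \frac{1}{4050 \cdot 96 + \frac{1}{5556469}} = \frac{1}{388800 + \frac{1}{5556469}} = \frac{1}{\frac{2160355147201}{5556469}} = \frac{5556469}{2160355147201}$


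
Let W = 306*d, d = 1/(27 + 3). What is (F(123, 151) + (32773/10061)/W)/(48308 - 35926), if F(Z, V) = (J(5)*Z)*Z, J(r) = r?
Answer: 19407222730/3176670201 ≈ 6.1093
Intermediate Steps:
d = 1/30 ≈ 0.033333
W = 51/5 (W = 306*(1/30) = 51/5 ≈ 10.200)
F(Z, V) = 5*Z**2 (F(Z, V) = (5*Z)*Z = 5*Z**2)
(F(123, 151) + (32773/10061)/W)/(48308 - 35926) = (5*123**2 + (32773/10061)/(51/5))/(48308 - 35926) = (5*15129 + (32773*(1/10061))*(5/51))/12382 = (75645 + (32773/10061)*(5/51))*(1/12382) = (75645 + 163865/513111)*(1/12382) = (38814445460/513111)*(1/12382) = 19407222730/3176670201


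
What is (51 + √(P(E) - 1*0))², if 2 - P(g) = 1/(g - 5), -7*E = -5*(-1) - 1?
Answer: (1989 + √3315)²/1521 ≈ 2753.8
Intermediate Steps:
E = -4/7 (E = -(-5*(-1) - 1)/7 = -(5 - 1)/7 = -⅐*4 = -4/7 ≈ -0.57143)
P(g) = 2 - 1/(-5 + g) (P(g) = 2 - 1/(g - 5) = 2 - 1/(-5 + g))
(51 + √(P(E) - 1*0))² = (51 + √((-11 + 2*(-4/7))/(-5 - 4/7) - 1*0))² = (51 + √((-11 - 8/7)/(-39/7) + 0))² = (51 + √(-7/39*(-85/7) + 0))² = (51 + √(85/39 + 0))² = (51 + √(85/39))² = (51 + √3315/39)²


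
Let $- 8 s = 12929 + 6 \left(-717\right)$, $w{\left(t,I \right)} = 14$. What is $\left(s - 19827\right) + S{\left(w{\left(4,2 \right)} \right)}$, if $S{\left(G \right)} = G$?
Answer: $- \frac{167131}{8} \approx -20891.0$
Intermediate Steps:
$s = - \frac{8627}{8}$ ($s = - \frac{12929 + 6 \left(-717\right)}{8} = - \frac{12929 - 4302}{8} = \left(- \frac{1}{8}\right) 8627 = - \frac{8627}{8} \approx -1078.4$)
$\left(s - 19827\right) + S{\left(w{\left(4,2 \right)} \right)} = \left(- \frac{8627}{8} - 19827\right) + 14 = - \frac{167243}{8} + 14 = - \frac{167131}{8}$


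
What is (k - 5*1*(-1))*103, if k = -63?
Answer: -5974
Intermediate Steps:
(k - 5*1*(-1))*103 = (-63 - 5*1*(-1))*103 = (-63 - 5*(-1))*103 = (-63 + 5)*103 = -58*103 = -5974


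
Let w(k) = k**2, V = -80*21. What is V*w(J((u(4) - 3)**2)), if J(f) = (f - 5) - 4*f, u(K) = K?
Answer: -107520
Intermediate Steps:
V = -1680
J(f) = -5 - 3*f (J(f) = (-5 + f) - 4*f = -5 - 3*f)
V*w(J((u(4) - 3)**2)) = -1680*(-5 - 3*(4 - 3)**2)**2 = -1680*(-5 - 3*1**2)**2 = -1680*(-5 - 3*1)**2 = -1680*(-5 - 3)**2 = -1680*(-8)**2 = -1680*64 = -107520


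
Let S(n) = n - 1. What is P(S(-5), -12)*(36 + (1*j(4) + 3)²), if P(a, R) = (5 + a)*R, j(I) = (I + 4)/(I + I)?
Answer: 624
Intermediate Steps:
S(n) = -1 + n
j(I) = (4 + I)/(2*I) (j(I) = (4 + I)/((2*I)) = (4 + I)*(1/(2*I)) = (4 + I)/(2*I))
P(a, R) = R*(5 + a)
P(S(-5), -12)*(36 + (1*j(4) + 3)²) = (-12*(5 + (-1 - 5)))*(36 + (1*((½)*(4 + 4)/4) + 3)²) = (-12*(5 - 6))*(36 + (1*((½)*(¼)*8) + 3)²) = (-12*(-1))*(36 + (1*1 + 3)²) = 12*(36 + (1 + 3)²) = 12*(36 + 4²) = 12*(36 + 16) = 12*52 = 624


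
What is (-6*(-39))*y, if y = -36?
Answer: -8424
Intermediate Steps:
(-6*(-39))*y = -6*(-39)*(-36) = 234*(-36) = -8424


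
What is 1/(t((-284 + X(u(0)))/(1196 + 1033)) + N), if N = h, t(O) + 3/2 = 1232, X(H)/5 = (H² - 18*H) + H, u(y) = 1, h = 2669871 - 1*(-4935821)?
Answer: 2/15213845 ≈ 1.3146e-7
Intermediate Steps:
h = 7605692 (h = 2669871 + 4935821 = 7605692)
X(H) = -85*H + 5*H² (X(H) = 5*((H² - 18*H) + H) = 5*(H² - 17*H) = -85*H + 5*H²)
t(O) = 2461/2 (t(O) = -3/2 + 1232 = 2461/2)
N = 7605692
1/(t((-284 + X(u(0)))/(1196 + 1033)) + N) = 1/(2461/2 + 7605692) = 1/(15213845/2) = 2/15213845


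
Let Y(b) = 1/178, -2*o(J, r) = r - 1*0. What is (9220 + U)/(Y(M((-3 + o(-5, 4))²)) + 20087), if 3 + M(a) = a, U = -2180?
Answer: 1253120/3575487 ≈ 0.35048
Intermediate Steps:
o(J, r) = -r/2 (o(J, r) = -(r - 1*0)/2 = -(r + 0)/2 = -r/2)
M(a) = -3 + a
Y(b) = 1/178
(9220 + U)/(Y(M((-3 + o(-5, 4))²)) + 20087) = (9220 - 2180)/(1/178 + 20087) = 7040/(3575487/178) = 7040*(178/3575487) = 1253120/3575487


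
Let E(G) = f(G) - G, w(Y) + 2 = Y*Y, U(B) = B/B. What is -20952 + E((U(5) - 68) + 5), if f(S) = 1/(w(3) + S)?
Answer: -1148951/55 ≈ -20890.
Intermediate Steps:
U(B) = 1
w(Y) = -2 + Y² (w(Y) = -2 + Y*Y = -2 + Y²)
f(S) = 1/(7 + S) (f(S) = 1/((-2 + 3²) + S) = 1/((-2 + 9) + S) = 1/(7 + S))
E(G) = 1/(7 + G) - G
-20952 + E((U(5) - 68) + 5) = -20952 + (1 - ((1 - 68) + 5)*(7 + ((1 - 68) + 5)))/(7 + ((1 - 68) + 5)) = -20952 + (1 - (-67 + 5)*(7 + (-67 + 5)))/(7 + (-67 + 5)) = -20952 + (1 - 1*(-62)*(7 - 62))/(7 - 62) = -20952 + (1 - 1*(-62)*(-55))/(-55) = -20952 - (1 - 3410)/55 = -20952 - 1/55*(-3409) = -20952 + 3409/55 = -1148951/55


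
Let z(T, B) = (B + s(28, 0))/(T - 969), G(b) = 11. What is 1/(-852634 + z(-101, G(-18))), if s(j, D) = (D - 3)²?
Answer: -107/91231840 ≈ -1.1728e-6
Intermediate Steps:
s(j, D) = (-3 + D)²
z(T, B) = (9 + B)/(-969 + T) (z(T, B) = (B + (-3 + 0)²)/(T - 969) = (B + (-3)²)/(-969 + T) = (B + 9)/(-969 + T) = (9 + B)/(-969 + T))
1/(-852634 + z(-101, G(-18))) = 1/(-852634 + (9 + 11)/(-969 - 101)) = 1/(-852634 + 20/(-1070)) = 1/(-852634 - 1/1070*20) = 1/(-852634 - 2/107) = 1/(-91231840/107) = -107/91231840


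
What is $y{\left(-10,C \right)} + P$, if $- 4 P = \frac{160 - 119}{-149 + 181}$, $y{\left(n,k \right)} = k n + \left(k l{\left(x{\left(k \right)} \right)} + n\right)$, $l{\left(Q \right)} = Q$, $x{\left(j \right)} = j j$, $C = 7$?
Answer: $\frac{33623}{128} \approx 262.68$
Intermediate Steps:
$x{\left(j \right)} = j^{2}$
$y{\left(n,k \right)} = n + k^{3} + k n$ ($y{\left(n,k \right)} = k n + \left(k k^{2} + n\right) = k n + \left(k^{3} + n\right) = k n + \left(n + k^{3}\right) = n + k^{3} + k n$)
$P = - \frac{41}{128}$ ($P = - \frac{\left(160 - 119\right) \frac{1}{-149 + 181}}{4} = - \frac{41 \cdot \frac{1}{32}}{4} = \left(- \frac{1}{4}\right) \frac{41}{32} = - \frac{41}{128} \approx -0.32031$)
$y{\left(-10,C \right)} + P = \left(-10 + 7^{3} + 7 \left(-10\right)\right) - \frac{41}{128} = \left(-10 + 343 - 70\right) - \frac{41}{128} = 263 - \frac{41}{128} = \frac{33623}{128}$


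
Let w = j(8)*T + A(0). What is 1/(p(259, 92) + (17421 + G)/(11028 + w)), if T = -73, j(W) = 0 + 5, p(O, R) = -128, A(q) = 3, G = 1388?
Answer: -10666/1346439 ≈ -0.0079216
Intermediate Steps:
j(W) = 5
w = -362 (w = 5*(-73) + 3 = -365 + 3 = -362)
1/(p(259, 92) + (17421 + G)/(11028 + w)) = 1/(-128 + (17421 + 1388)/(11028 - 362)) = 1/(-128 + 18809/10666) = 1/(-1346439/10666) = -10666/1346439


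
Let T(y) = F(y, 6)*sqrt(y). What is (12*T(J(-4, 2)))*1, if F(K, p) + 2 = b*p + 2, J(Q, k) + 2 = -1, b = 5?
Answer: 360*I*sqrt(3) ≈ 623.54*I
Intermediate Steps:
J(Q, k) = -3 (J(Q, k) = -2 - 1 = -3)
F(K, p) = 5*p (F(K, p) = -2 + (5*p + 2) = -2 + (2 + 5*p) = 5*p)
T(y) = 30*sqrt(y) (T(y) = (5*6)*sqrt(y) = 30*sqrt(y))
(12*T(J(-4, 2)))*1 = (12*(30*sqrt(-3)))*1 = (12*(30*(I*sqrt(3))))*1 = (12*(30*I*sqrt(3)))*1 = (360*I*sqrt(3))*1 = 360*I*sqrt(3)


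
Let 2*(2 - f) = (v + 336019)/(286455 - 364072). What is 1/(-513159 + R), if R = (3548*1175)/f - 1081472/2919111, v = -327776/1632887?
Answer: 3081530015501178423/1503399151544334207955847 ≈ 2.0497e-6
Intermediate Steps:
v = -327776/1632887 (v = -327776*1/1632887 = -327776/1632887 ≈ -0.20073)
f = 1055639890193/253479580558 (f = 2 - (-327776/1632887 + 336019)/(2*(286455 - 364072)) = 2 - 548680729077/(3265774*(-77617)) = 2 - 548680729077*(-1)/(3265774*77617) = 2 - ½*(-548680729077/126739790279) = 2 + 548680729077/253479580558 = 1055639890193/253479580558 ≈ 4.1646)
R = 3084714012768903426324104/3081530015501178423 (R = (3548*1175)/(1055639890193/253479580558) - 1081472/2919111 = 4168900*(253479580558/1055639890193) - 1081472*1/2919111 = 1056731023388246200/1055639890193 - 1081472/2919111 = 3084714012768903426324104/3081530015501178423 ≈ 1.0010e+6)
1/(-513159 + R) = 1/(-513159 + 3084714012768903426324104/3081530015501178423) = 1/(1503399151544334207955847/3081530015501178423) = 3081530015501178423/1503399151544334207955847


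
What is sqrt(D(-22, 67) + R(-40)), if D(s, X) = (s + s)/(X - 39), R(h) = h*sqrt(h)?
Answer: sqrt(-77 - 3920*I*sqrt(10))/7 ≈ 11.212 - 11.282*I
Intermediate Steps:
R(h) = h**(3/2)
D(s, X) = 2*s/(-39 + X) (D(s, X) = (2*s)/(-39 + X) = 2*s/(-39 + X))
sqrt(D(-22, 67) + R(-40)) = sqrt(2*(-22)/(-39 + 67) + (-40)**(3/2)) = sqrt(2*(-22)/28 - 80*I*sqrt(10)) = sqrt(2*(-22)*(1/28) - 80*I*sqrt(10)) = sqrt(-11/7 - 80*I*sqrt(10))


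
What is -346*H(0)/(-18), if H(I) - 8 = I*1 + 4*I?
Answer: 1384/9 ≈ 153.78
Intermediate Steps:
H(I) = 8 + 5*I (H(I) = 8 + (I*1 + 4*I) = 8 + (I + 4*I) = 8 + 5*I)
-346*H(0)/(-18) = -346*(8 + 5*0)/(-18) = -346*(8 + 0)*(-1)/18 = -2768*(-1)/18 = -346*(-4/9) = 1384/9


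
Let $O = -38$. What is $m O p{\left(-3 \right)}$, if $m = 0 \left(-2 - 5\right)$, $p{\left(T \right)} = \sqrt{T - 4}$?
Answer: $0$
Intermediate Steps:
$p{\left(T \right)} = \sqrt{-4 + T}$
$m = 0$ ($m = 0 \left(-7\right) = 0$)
$m O p{\left(-3 \right)} = 0 \left(-38\right) \sqrt{-4 - 3} = 0 \sqrt{-7} = 0 i \sqrt{7} = 0$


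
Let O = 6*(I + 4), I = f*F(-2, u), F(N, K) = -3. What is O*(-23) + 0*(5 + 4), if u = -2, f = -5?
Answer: -2622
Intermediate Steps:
I = 15 (I = -5*(-3) = 15)
O = 114 (O = 6*(15 + 4) = 6*19 = 114)
O*(-23) + 0*(5 + 4) = 114*(-23) + 0*(5 + 4) = -2622 + 0*9 = -2622 + 0 = -2622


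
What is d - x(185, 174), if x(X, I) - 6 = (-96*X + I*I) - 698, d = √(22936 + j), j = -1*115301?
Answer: -11824 + 7*I*√1885 ≈ -11824.0 + 303.92*I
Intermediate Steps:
j = -115301
d = 7*I*√1885 (d = √(22936 - 115301) = √(-92365) = 7*I*√1885 ≈ 303.92*I)
x(X, I) = -692 + I² - 96*X (x(X, I) = 6 + ((-96*X + I*I) - 698) = 6 + ((-96*X + I²) - 698) = 6 + ((I² - 96*X) - 698) = 6 + (-698 + I² - 96*X) = -692 + I² - 96*X)
d - x(185, 174) = 7*I*√1885 - (-692 + 174² - 96*185) = 7*I*√1885 - (-692 + 30276 - 17760) = 7*I*√1885 - 1*11824 = 7*I*√1885 - 11824 = -11824 + 7*I*√1885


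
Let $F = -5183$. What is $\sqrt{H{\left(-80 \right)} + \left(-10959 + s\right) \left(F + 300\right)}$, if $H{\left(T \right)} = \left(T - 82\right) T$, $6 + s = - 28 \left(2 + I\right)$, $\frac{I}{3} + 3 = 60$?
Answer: $\sqrt{77208307} \approx 8786.8$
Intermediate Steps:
$I = 171$ ($I = -9 + 3 \cdot 60 = -9 + 180 = 171$)
$s = -4850$ ($s = -6 - 28 \left(2 + 171\right) = -6 - 4844 = -4850$)
$H{\left(T \right)} = T \left(-82 + T\right)$ ($H{\left(T \right)} = \left(-82 + T\right) T = T \left(-82 + T\right)$)
$\sqrt{H{\left(-80 \right)} + \left(-10959 + s\right) \left(F + 300\right)} = \sqrt{- 80 \left(-82 - 80\right) + \left(-10959 - 4850\right) \left(-5183 + 300\right)} = \sqrt{\left(-80\right) \left(-162\right) - -77195347} = \sqrt{12960 + 77195347} = \sqrt{77208307}$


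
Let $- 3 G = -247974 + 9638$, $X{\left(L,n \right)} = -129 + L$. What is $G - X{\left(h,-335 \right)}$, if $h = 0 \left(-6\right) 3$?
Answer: $\frac{238723}{3} \approx 79574.0$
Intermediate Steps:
$h = 0$ ($h = 0 \cdot 3 = 0$)
$G = \frac{238336}{3}$ ($G = - \frac{-247974 + 9638}{3} = \left(- \frac{1}{3}\right) \left(-238336\right) = \frac{238336}{3} \approx 79445.0$)
$G - X{\left(h,-335 \right)} = \frac{238336}{3} - \left(-129 + 0\right) = \frac{238336}{3} - -129 = \frac{238336}{3} + 129 = \frac{238723}{3}$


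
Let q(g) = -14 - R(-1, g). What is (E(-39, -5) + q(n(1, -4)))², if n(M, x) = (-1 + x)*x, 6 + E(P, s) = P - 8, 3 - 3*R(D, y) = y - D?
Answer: 3721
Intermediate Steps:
R(D, y) = 1 - y/3 + D/3 (R(D, y) = 1 - (y - D)/3 = 1 + (-y/3 + D/3) = 1 - y/3 + D/3)
E(P, s) = -14 + P (E(P, s) = -6 + (P - 8) = -6 + (-8 + P) = -14 + P)
n(M, x) = x*(-1 + x)
q(g) = -44/3 + g/3 (q(g) = -14 - (1 - g/3 + (⅓)*(-1)) = -14 - (1 - g/3 - ⅓) = -14 - (⅔ - g/3) = -14 + (-⅔ + g/3) = -44/3 + g/3)
(E(-39, -5) + q(n(1, -4)))² = ((-14 - 39) + (-44/3 + (-4*(-1 - 4))/3))² = (-53 + (-44/3 + (-4*(-5))/3))² = (-53 + (-44/3 + (⅓)*20))² = (-53 + (-44/3 + 20/3))² = (-53 - 8)² = (-61)² = 3721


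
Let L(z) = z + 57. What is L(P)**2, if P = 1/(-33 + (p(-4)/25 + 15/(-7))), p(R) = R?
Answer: 123883584841/38167684 ≈ 3245.8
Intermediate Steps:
P = -175/6178 (P = 1/(-33 + (-4/25 + 15/(-7))) = 1/(-33 + (-4*1/25 + 15*(-1/7))) = 1/(-33 + (-4/25 - 15/7)) = 1/(-33 - 403/175) = 1/(-6178/175) = -175/6178 ≈ -0.028326)
L(z) = 57 + z
L(P)**2 = (57 - 175/6178)**2 = (351971/6178)**2 = 123883584841/38167684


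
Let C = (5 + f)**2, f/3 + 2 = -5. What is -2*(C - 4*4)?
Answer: -480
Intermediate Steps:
f = -21 (f = -6 + 3*(-5) = -6 - 15 = -21)
C = 256 (C = (5 - 21)**2 = (-16)**2 = 256)
-2*(C - 4*4) = -2*(256 - 4*4) = -2*(256 - 16) = -2*240 = -480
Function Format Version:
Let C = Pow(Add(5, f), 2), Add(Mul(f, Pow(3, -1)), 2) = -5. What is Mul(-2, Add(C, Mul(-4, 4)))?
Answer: -480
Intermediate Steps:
f = -21 (f = Add(-6, Mul(3, -5)) = Add(-6, -15) = -21)
C = 256 (C = Pow(Add(5, -21), 2) = Pow(-16, 2) = 256)
Mul(-2, Add(C, Mul(-4, 4))) = Mul(-2, Add(256, Mul(-4, 4))) = Mul(-2, Add(256, -16)) = Mul(-2, 240) = -480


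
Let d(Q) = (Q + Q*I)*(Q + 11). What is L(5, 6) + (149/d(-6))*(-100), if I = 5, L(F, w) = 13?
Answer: 862/9 ≈ 95.778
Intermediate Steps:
d(Q) = 6*Q*(11 + Q) (d(Q) = (Q + Q*5)*(Q + 11) = (Q + 5*Q)*(11 + Q) = (6*Q)*(11 + Q) = 6*Q*(11 + Q))
L(5, 6) + (149/d(-6))*(-100) = 13 + (149/((6*(-6)*(11 - 6))))*(-100) = 13 + (149/((6*(-6)*5)))*(-100) = 13 + (149/(-180))*(-100) = 13 + (149*(-1/180))*(-100) = 13 - 149/180*(-100) = 13 + 745/9 = 862/9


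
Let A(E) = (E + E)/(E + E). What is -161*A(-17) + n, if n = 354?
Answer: 193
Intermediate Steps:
A(E) = 1 (A(E) = (2*E)/((2*E)) = (2*E)*(1/(2*E)) = 1)
-161*A(-17) + n = -161*1 + 354 = -161 + 354 = 193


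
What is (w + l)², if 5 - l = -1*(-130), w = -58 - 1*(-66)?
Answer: 13689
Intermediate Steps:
w = 8 (w = -58 + 66 = 8)
l = -125 (l = 5 - (-1)*(-130) = 5 - 1*130 = 5 - 130 = -125)
(w + l)² = (8 - 125)² = (-117)² = 13689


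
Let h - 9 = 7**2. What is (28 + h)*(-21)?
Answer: -1806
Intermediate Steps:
h = 58 (h = 9 + 7**2 = 9 + 49 = 58)
(28 + h)*(-21) = (28 + 58)*(-21) = 86*(-21) = -1806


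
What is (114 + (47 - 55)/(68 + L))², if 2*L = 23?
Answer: 327972100/25281 ≈ 12973.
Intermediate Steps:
L = 23/2 (L = (½)*23 = 23/2 ≈ 11.500)
(114 + (47 - 55)/(68 + L))² = (114 + (47 - 55)/(68 + 23/2))² = (114 - 8/159/2)² = (114 - 8*2/159)² = (114 - 16/159)² = (18110/159)² = 327972100/25281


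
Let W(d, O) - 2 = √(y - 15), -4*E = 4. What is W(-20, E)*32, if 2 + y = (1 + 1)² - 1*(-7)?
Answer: 64 + 32*I*√6 ≈ 64.0 + 78.384*I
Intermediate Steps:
E = -1 (E = -¼*4 = -1)
y = 9 (y = -2 + ((1 + 1)² - 1*(-7)) = -2 + (2² + 7) = -2 + (4 + 7) = -2 + 11 = 9)
W(d, O) = 2 + I*√6 (W(d, O) = 2 + √(9 - 15) = 2 + √(-6) = 2 + I*√6)
W(-20, E)*32 = (2 + I*√6)*32 = 64 + 32*I*√6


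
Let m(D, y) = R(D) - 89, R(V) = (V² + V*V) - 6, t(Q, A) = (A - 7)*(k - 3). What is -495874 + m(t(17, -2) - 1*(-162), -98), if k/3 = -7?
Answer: -210201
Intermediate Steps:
k = -21 (k = 3*(-7) = -21)
t(Q, A) = 168 - 24*A (t(Q, A) = (A - 7)*(-21 - 3) = (-7 + A)*(-24) = 168 - 24*A)
R(V) = -6 + 2*V² (R(V) = (V² + V²) - 6 = 2*V² - 6 = -6 + 2*V²)
m(D, y) = -95 + 2*D² (m(D, y) = (-6 + 2*D²) - 89 = -95 + 2*D²)
-495874 + m(t(17, -2) - 1*(-162), -98) = -495874 + (-95 + 2*((168 - 24*(-2)) - 1*(-162))²) = -495874 + (-95 + 2*((168 + 48) + 162)²) = -495874 + (-95 + 2*(216 + 162)²) = -495874 + (-95 + 2*378²) = -495874 + (-95 + 2*142884) = -495874 + (-95 + 285768) = -495874 + 285673 = -210201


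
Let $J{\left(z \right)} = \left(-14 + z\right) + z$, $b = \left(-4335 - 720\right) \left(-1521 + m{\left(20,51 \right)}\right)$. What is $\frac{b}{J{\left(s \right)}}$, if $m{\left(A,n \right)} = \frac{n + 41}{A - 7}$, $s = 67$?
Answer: $\frac{6632497}{104} \approx 63774.0$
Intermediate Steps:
$m{\left(A,n \right)} = \frac{41 + n}{-7 + A}$
$b = \frac{99487455}{13}$ ($b = \left(-4335 - 720\right) \left(-1521 + \frac{41 + 51}{-7 + 20}\right) = - 5055 \left(-1521 + \frac{1}{13} \cdot 92\right) = - 5055 \left(-1521 + \frac{92}{13}\right) = \left(-5055\right) \left(- \frac{19681}{13}\right) = \frac{99487455}{13} \approx 7.6529 \cdot 10^{6}$)
$J{\left(z \right)} = -14 + 2 z$
$\frac{b}{J{\left(s \right)}} = \frac{99487455}{13 \left(-14 + 2 \cdot 67\right)} = \frac{99487455}{13 \left(-14 + 134\right)} = \frac{99487455}{13 \cdot 120} = \frac{99487455}{13} \cdot \frac{1}{120} = \frac{6632497}{104}$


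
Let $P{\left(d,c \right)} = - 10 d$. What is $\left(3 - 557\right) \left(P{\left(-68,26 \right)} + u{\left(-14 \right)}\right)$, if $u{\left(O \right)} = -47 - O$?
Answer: $-358438$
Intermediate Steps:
$\left(3 - 557\right) \left(P{\left(-68,26 \right)} + u{\left(-14 \right)}\right) = \left(3 - 557\right) \left(\left(-10\right) \left(-68\right) - 33\right) = - 554 \left(680 + \left(-47 + 14\right)\right) = - 554 \left(680 - 33\right) = \left(-554\right) 647 = -358438$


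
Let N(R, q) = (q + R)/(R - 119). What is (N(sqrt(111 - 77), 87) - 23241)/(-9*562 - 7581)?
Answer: 19313882/10503009 + 206*sqrt(34)/178551153 ≈ 1.8389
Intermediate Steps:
N(R, q) = (R + q)/(-119 + R)
(N(sqrt(111 - 77), 87) - 23241)/(-9*562 - 7581) = ((sqrt(111 - 77) + 87)/(-119 + sqrt(111 - 77)) - 23241)/(-9*562 - 7581) = ((sqrt(34) + 87)/(-119 + sqrt(34)) - 23241)/(-5058 - 7581) = ((87 + sqrt(34))/(-119 + sqrt(34)) - 23241)/(-12639) = (-23241 + (87 + sqrt(34))/(-119 + sqrt(34)))*(-1/12639) = 7747/4213 - (87 + sqrt(34))/(12639*(-119 + sqrt(34)))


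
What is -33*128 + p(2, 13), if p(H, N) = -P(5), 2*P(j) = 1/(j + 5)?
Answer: -84481/20 ≈ -4224.0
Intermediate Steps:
P(j) = 1/(2*(5 + j)) (P(j) = 1/(2*(j + 5)) = 1/(2*(5 + j)))
p(H, N) = -1/20 (p(H, N) = -1/(2*(5 + 5)) = -1/(2*10) = -1*1/20 = -1/20)
-33*128 + p(2, 13) = -33*128 - 1/20 = -4224 - 1/20 = -84481/20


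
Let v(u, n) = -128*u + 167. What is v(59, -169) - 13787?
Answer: -21172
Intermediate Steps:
v(u, n) = 167 - 128*u
v(59, -169) - 13787 = (167 - 128*59) - 13787 = (167 - 7552) - 13787 = -7385 - 13787 = -21172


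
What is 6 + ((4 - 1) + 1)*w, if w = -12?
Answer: -42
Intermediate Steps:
6 + ((4 - 1) + 1)*w = 6 + ((4 - 1) + 1)*(-12) = 6 + (3 + 1)*(-12) = 6 + 4*(-12) = 6 - 48 = -42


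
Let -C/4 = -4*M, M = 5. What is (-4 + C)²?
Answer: 5776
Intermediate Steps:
C = 80 (C = -(-16)*5 = -4*(-20) = 80)
(-4 + C)² = (-4 + 80)² = 76² = 5776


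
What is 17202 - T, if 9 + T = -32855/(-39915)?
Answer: 137388842/7983 ≈ 17210.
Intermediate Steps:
T = -65276/7983 (T = -9 - 32855/(-39915) = -9 - 32855*(-1/39915) = -9 + 6571/7983 = -65276/7983 ≈ -8.1769)
17202 - T = 17202 - 1*(-65276/7983) = 17202 + 65276/7983 = 137388842/7983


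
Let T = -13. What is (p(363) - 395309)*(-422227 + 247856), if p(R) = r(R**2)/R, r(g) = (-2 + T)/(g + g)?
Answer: 2198060167959016477/31888098 ≈ 6.8930e+10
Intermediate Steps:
r(g) = -15/(2*g) (r(g) = (-2 - 13)/(g + g) = -15*1/(2*g) = -15/(2*g))
p(R) = -15/(2*R**3) (p(R) = (-15/(2*R**2))/R = -15/(2*R**3))
(p(363) - 395309)*(-422227 + 247856) = (-15/2/363**3 - 395309)*(-422227 + 247856) = (-15/2*1/47832147 - 395309)*(-174371) = (-5/31888098 - 395309)*(-174371) = -12605652132287/31888098*(-174371) = 2198060167959016477/31888098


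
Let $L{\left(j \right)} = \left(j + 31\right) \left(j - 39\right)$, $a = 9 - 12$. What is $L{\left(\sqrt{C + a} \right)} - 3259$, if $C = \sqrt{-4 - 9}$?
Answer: $-4471 - 8 \sqrt{-3 + i \sqrt{13}} + i \sqrt{13} \approx -4478.4 - 12.082 i$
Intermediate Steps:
$C = i \sqrt{13}$ ($C = \sqrt{-13} = i \sqrt{13} \approx 3.6056 i$)
$a = -3$
$L{\left(j \right)} = \left(-39 + j\right) \left(31 + j\right)$ ($L{\left(j \right)} = \left(31 + j\right) \left(-39 + j\right) = \left(-39 + j\right) \left(31 + j\right)$)
$L{\left(\sqrt{C + a} \right)} - 3259 = \left(-1209 + \left(\sqrt{i \sqrt{13} - 3}\right)^{2} - 8 \sqrt{i \sqrt{13} - 3}\right) - 3259 = \left(-1209 + \left(\sqrt{-3 + i \sqrt{13}}\right)^{2} - 8 \sqrt{-3 + i \sqrt{13}}\right) - 3259 = \left(-1209 - \left(3 - i \sqrt{13}\right) - 8 \sqrt{-3 + i \sqrt{13}}\right) - 3259 = \left(-1212 - 8 \sqrt{-3 + i \sqrt{13}} + i \sqrt{13}\right) - 3259 = -4471 - 8 \sqrt{-3 + i \sqrt{13}} + i \sqrt{13}$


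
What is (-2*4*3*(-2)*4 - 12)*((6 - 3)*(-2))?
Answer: -1080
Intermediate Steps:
(-2*4*3*(-2)*4 - 12)*((6 - 3)*(-2)) = (-24*(-2)*4 - 12)*(3*(-2)) = (-2*(-24)*4 - 12)*(-6) = (48*4 - 12)*(-6) = (192 - 12)*(-6) = 180*(-6) = -1080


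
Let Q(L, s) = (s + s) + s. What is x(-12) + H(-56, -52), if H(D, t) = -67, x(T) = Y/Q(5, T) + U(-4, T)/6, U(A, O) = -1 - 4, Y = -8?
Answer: -1217/18 ≈ -67.611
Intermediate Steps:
U(A, O) = -5
Q(L, s) = 3*s (Q(L, s) = 2*s + s = 3*s)
x(T) = -⅚ - 8/(3*T) (x(T) = -8*1/(3*T) - 5/6 = -8/(3*T) - 5*⅙ = -8/(3*T) - ⅚ = -⅚ - 8/(3*T))
x(-12) + H(-56, -52) = (⅙)*(-16 - 5*(-12))/(-12) - 67 = (⅙)*(-1/12)*(-16 + 60) - 67 = (⅙)*(-1/12)*44 - 67 = -11/18 - 67 = -1217/18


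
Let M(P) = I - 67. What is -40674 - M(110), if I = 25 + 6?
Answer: -40638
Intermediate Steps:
I = 31
M(P) = -36 (M(P) = 31 - 67 = -36)
-40674 - M(110) = -40674 - 1*(-36) = -40674 + 36 = -40638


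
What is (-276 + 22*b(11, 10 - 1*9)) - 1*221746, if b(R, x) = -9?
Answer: -222220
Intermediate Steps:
(-276 + 22*b(11, 10 - 1*9)) - 1*221746 = (-276 + 22*(-9)) - 1*221746 = (-276 - 198) - 221746 = -474 - 221746 = -222220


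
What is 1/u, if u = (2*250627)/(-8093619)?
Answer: -8093619/501254 ≈ -16.147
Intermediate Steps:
u = -501254/8093619 (u = 501254*(-1/8093619) = -501254/8093619 ≈ -0.061932)
1/u = 1/(-501254/8093619) = -8093619/501254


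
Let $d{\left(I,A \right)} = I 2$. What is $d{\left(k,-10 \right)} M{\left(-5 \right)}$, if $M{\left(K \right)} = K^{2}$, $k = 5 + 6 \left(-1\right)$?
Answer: $-50$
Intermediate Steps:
$k = -1$ ($k = 5 - 6 = -1$)
$d{\left(I,A \right)} = 2 I$
$d{\left(k,-10 \right)} M{\left(-5 \right)} = 2 \left(-1\right) \left(-5\right)^{2} = \left(-2\right) 25 = -50$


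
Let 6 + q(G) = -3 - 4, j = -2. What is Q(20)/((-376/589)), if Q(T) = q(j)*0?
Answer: 0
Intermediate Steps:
q(G) = -13 (q(G) = -6 + (-3 - 4) = -6 - 7 = -13)
Q(T) = 0 (Q(T) = -13*0 = 0)
Q(20)/((-376/589)) = 0/((-376/589)) = 0/((-376*1/589)) = 0/(-376/589) = 0*(-589/376) = 0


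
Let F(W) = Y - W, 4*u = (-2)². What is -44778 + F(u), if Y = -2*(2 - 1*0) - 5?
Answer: -44788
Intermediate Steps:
Y = -9 (Y = -2*(2 + 0) - 5 = -2*2 - 5 = -4 - 5 = -9)
u = 1 (u = (¼)*(-2)² = (¼)*4 = 1)
F(W) = -9 - W
-44778 + F(u) = -44778 + (-9 - 1*1) = -44778 + (-9 - 1) = -44778 - 10 = -44788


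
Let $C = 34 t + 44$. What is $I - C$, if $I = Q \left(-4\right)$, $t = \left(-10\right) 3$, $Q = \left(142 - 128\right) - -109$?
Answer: $484$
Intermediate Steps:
$Q = 123$ ($Q = 14 + 109 = 123$)
$t = -30$
$C = -976$ ($C = 34 \left(-30\right) + 44 = -1020 + 44 = -976$)
$I = -492$ ($I = 123 \left(-4\right) = -492$)
$I - C = -492 - -976 = -492 + 976 = 484$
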